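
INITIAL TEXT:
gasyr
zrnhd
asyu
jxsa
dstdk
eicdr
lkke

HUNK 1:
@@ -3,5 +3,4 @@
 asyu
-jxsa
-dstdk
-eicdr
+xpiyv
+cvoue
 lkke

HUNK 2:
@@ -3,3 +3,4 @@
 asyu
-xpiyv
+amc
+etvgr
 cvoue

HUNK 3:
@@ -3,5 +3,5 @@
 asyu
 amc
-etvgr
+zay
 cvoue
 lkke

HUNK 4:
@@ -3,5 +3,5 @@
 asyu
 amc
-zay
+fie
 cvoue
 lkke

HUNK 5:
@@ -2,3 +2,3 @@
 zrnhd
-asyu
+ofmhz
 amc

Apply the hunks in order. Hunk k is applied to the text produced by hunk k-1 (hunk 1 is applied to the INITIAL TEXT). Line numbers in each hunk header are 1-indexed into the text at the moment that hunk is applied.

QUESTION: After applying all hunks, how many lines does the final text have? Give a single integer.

Hunk 1: at line 3 remove [jxsa,dstdk,eicdr] add [xpiyv,cvoue] -> 6 lines: gasyr zrnhd asyu xpiyv cvoue lkke
Hunk 2: at line 3 remove [xpiyv] add [amc,etvgr] -> 7 lines: gasyr zrnhd asyu amc etvgr cvoue lkke
Hunk 3: at line 3 remove [etvgr] add [zay] -> 7 lines: gasyr zrnhd asyu amc zay cvoue lkke
Hunk 4: at line 3 remove [zay] add [fie] -> 7 lines: gasyr zrnhd asyu amc fie cvoue lkke
Hunk 5: at line 2 remove [asyu] add [ofmhz] -> 7 lines: gasyr zrnhd ofmhz amc fie cvoue lkke
Final line count: 7

Answer: 7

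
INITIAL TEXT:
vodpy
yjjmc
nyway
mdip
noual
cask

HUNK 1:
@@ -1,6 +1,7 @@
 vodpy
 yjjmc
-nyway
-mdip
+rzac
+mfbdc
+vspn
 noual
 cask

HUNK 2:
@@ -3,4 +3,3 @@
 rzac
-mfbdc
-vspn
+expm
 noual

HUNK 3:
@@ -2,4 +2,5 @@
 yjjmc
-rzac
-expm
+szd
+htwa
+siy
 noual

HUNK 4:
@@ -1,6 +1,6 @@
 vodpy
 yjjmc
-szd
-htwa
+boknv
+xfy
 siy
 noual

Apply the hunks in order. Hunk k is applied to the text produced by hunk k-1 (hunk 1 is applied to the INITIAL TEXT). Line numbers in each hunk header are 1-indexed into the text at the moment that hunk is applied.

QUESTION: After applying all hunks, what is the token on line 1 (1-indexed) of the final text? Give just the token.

Answer: vodpy

Derivation:
Hunk 1: at line 1 remove [nyway,mdip] add [rzac,mfbdc,vspn] -> 7 lines: vodpy yjjmc rzac mfbdc vspn noual cask
Hunk 2: at line 3 remove [mfbdc,vspn] add [expm] -> 6 lines: vodpy yjjmc rzac expm noual cask
Hunk 3: at line 2 remove [rzac,expm] add [szd,htwa,siy] -> 7 lines: vodpy yjjmc szd htwa siy noual cask
Hunk 4: at line 1 remove [szd,htwa] add [boknv,xfy] -> 7 lines: vodpy yjjmc boknv xfy siy noual cask
Final line 1: vodpy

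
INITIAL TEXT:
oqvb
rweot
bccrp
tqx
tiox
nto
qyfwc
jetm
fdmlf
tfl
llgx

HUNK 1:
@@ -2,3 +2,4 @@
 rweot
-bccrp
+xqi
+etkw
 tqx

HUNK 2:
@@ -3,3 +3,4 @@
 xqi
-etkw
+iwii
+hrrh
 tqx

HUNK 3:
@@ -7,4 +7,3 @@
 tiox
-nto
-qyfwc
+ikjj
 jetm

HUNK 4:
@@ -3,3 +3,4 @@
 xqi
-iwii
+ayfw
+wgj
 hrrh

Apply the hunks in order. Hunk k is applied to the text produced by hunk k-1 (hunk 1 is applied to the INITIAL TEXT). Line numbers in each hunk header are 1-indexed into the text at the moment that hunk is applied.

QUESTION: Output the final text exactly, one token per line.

Answer: oqvb
rweot
xqi
ayfw
wgj
hrrh
tqx
tiox
ikjj
jetm
fdmlf
tfl
llgx

Derivation:
Hunk 1: at line 2 remove [bccrp] add [xqi,etkw] -> 12 lines: oqvb rweot xqi etkw tqx tiox nto qyfwc jetm fdmlf tfl llgx
Hunk 2: at line 3 remove [etkw] add [iwii,hrrh] -> 13 lines: oqvb rweot xqi iwii hrrh tqx tiox nto qyfwc jetm fdmlf tfl llgx
Hunk 3: at line 7 remove [nto,qyfwc] add [ikjj] -> 12 lines: oqvb rweot xqi iwii hrrh tqx tiox ikjj jetm fdmlf tfl llgx
Hunk 4: at line 3 remove [iwii] add [ayfw,wgj] -> 13 lines: oqvb rweot xqi ayfw wgj hrrh tqx tiox ikjj jetm fdmlf tfl llgx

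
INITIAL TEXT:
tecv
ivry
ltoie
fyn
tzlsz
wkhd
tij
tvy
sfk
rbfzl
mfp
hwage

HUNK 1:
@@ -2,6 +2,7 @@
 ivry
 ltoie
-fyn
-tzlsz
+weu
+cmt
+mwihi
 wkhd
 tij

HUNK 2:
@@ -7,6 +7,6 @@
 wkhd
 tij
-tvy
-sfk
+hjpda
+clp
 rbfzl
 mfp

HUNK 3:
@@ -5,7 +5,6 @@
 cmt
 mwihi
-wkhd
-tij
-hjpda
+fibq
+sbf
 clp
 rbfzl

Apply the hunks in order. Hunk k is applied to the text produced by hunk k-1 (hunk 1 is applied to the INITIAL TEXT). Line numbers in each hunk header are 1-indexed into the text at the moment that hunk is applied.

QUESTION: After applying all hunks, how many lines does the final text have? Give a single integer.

Hunk 1: at line 2 remove [fyn,tzlsz] add [weu,cmt,mwihi] -> 13 lines: tecv ivry ltoie weu cmt mwihi wkhd tij tvy sfk rbfzl mfp hwage
Hunk 2: at line 7 remove [tvy,sfk] add [hjpda,clp] -> 13 lines: tecv ivry ltoie weu cmt mwihi wkhd tij hjpda clp rbfzl mfp hwage
Hunk 3: at line 5 remove [wkhd,tij,hjpda] add [fibq,sbf] -> 12 lines: tecv ivry ltoie weu cmt mwihi fibq sbf clp rbfzl mfp hwage
Final line count: 12

Answer: 12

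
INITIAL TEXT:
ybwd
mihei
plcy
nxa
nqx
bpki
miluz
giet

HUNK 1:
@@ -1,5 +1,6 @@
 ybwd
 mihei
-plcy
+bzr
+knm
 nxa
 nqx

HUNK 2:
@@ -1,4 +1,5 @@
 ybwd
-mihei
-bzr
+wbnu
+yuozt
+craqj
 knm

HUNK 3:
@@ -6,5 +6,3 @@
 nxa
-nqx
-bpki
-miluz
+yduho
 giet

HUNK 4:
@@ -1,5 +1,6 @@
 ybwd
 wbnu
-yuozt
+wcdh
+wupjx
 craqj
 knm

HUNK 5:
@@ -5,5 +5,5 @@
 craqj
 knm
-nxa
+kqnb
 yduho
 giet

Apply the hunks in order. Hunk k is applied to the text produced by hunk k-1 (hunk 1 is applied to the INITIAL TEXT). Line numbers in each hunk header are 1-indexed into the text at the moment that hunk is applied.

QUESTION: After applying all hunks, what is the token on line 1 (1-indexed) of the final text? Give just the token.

Answer: ybwd

Derivation:
Hunk 1: at line 1 remove [plcy] add [bzr,knm] -> 9 lines: ybwd mihei bzr knm nxa nqx bpki miluz giet
Hunk 2: at line 1 remove [mihei,bzr] add [wbnu,yuozt,craqj] -> 10 lines: ybwd wbnu yuozt craqj knm nxa nqx bpki miluz giet
Hunk 3: at line 6 remove [nqx,bpki,miluz] add [yduho] -> 8 lines: ybwd wbnu yuozt craqj knm nxa yduho giet
Hunk 4: at line 1 remove [yuozt] add [wcdh,wupjx] -> 9 lines: ybwd wbnu wcdh wupjx craqj knm nxa yduho giet
Hunk 5: at line 5 remove [nxa] add [kqnb] -> 9 lines: ybwd wbnu wcdh wupjx craqj knm kqnb yduho giet
Final line 1: ybwd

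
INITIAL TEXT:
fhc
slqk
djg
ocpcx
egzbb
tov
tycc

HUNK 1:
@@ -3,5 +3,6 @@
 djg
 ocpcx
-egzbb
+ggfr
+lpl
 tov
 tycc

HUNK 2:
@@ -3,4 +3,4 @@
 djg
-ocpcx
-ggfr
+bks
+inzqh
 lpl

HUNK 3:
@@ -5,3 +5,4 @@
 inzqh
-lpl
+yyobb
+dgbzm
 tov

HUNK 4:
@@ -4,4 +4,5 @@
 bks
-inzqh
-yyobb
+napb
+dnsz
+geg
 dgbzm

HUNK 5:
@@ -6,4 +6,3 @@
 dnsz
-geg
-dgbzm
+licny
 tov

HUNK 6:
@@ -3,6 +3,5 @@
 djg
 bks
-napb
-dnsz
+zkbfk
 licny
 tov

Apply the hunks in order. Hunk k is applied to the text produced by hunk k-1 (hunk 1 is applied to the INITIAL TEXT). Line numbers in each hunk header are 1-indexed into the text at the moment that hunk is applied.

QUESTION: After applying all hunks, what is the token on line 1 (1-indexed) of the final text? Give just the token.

Hunk 1: at line 3 remove [egzbb] add [ggfr,lpl] -> 8 lines: fhc slqk djg ocpcx ggfr lpl tov tycc
Hunk 2: at line 3 remove [ocpcx,ggfr] add [bks,inzqh] -> 8 lines: fhc slqk djg bks inzqh lpl tov tycc
Hunk 3: at line 5 remove [lpl] add [yyobb,dgbzm] -> 9 lines: fhc slqk djg bks inzqh yyobb dgbzm tov tycc
Hunk 4: at line 4 remove [inzqh,yyobb] add [napb,dnsz,geg] -> 10 lines: fhc slqk djg bks napb dnsz geg dgbzm tov tycc
Hunk 5: at line 6 remove [geg,dgbzm] add [licny] -> 9 lines: fhc slqk djg bks napb dnsz licny tov tycc
Hunk 6: at line 3 remove [napb,dnsz] add [zkbfk] -> 8 lines: fhc slqk djg bks zkbfk licny tov tycc
Final line 1: fhc

Answer: fhc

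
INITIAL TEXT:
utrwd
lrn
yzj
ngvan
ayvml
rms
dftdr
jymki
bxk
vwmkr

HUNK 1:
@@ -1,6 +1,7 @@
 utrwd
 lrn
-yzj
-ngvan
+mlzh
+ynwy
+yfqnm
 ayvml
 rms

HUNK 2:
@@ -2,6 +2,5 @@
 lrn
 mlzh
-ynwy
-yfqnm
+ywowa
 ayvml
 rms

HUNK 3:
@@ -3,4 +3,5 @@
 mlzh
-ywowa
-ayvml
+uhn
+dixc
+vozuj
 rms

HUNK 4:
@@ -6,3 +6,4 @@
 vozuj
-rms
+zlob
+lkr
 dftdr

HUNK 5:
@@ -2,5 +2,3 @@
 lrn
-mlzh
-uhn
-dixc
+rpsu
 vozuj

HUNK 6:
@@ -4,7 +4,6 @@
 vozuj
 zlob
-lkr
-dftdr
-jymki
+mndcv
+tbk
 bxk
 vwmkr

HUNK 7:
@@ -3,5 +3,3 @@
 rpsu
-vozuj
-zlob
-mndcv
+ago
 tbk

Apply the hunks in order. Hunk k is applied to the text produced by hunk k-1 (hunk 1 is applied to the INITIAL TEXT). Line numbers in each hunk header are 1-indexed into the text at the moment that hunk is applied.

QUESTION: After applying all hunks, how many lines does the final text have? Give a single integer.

Hunk 1: at line 1 remove [yzj,ngvan] add [mlzh,ynwy,yfqnm] -> 11 lines: utrwd lrn mlzh ynwy yfqnm ayvml rms dftdr jymki bxk vwmkr
Hunk 2: at line 2 remove [ynwy,yfqnm] add [ywowa] -> 10 lines: utrwd lrn mlzh ywowa ayvml rms dftdr jymki bxk vwmkr
Hunk 3: at line 3 remove [ywowa,ayvml] add [uhn,dixc,vozuj] -> 11 lines: utrwd lrn mlzh uhn dixc vozuj rms dftdr jymki bxk vwmkr
Hunk 4: at line 6 remove [rms] add [zlob,lkr] -> 12 lines: utrwd lrn mlzh uhn dixc vozuj zlob lkr dftdr jymki bxk vwmkr
Hunk 5: at line 2 remove [mlzh,uhn,dixc] add [rpsu] -> 10 lines: utrwd lrn rpsu vozuj zlob lkr dftdr jymki bxk vwmkr
Hunk 6: at line 4 remove [lkr,dftdr,jymki] add [mndcv,tbk] -> 9 lines: utrwd lrn rpsu vozuj zlob mndcv tbk bxk vwmkr
Hunk 7: at line 3 remove [vozuj,zlob,mndcv] add [ago] -> 7 lines: utrwd lrn rpsu ago tbk bxk vwmkr
Final line count: 7

Answer: 7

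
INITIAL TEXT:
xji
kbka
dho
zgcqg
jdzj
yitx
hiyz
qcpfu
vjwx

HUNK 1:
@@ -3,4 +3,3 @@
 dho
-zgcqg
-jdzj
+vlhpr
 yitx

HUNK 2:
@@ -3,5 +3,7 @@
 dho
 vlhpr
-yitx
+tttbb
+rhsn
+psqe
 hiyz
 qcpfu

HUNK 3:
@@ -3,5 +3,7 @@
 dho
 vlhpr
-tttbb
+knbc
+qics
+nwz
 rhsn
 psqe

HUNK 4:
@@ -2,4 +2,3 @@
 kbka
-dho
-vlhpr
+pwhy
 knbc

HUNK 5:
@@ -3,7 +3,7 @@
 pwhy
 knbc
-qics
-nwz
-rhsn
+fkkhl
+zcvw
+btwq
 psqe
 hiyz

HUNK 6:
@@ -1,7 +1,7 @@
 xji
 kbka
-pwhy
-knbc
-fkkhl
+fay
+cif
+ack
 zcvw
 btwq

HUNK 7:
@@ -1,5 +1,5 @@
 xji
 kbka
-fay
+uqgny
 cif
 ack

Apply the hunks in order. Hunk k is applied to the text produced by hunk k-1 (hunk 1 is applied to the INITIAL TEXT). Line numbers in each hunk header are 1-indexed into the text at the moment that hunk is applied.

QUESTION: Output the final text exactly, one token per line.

Hunk 1: at line 3 remove [zgcqg,jdzj] add [vlhpr] -> 8 lines: xji kbka dho vlhpr yitx hiyz qcpfu vjwx
Hunk 2: at line 3 remove [yitx] add [tttbb,rhsn,psqe] -> 10 lines: xji kbka dho vlhpr tttbb rhsn psqe hiyz qcpfu vjwx
Hunk 3: at line 3 remove [tttbb] add [knbc,qics,nwz] -> 12 lines: xji kbka dho vlhpr knbc qics nwz rhsn psqe hiyz qcpfu vjwx
Hunk 4: at line 2 remove [dho,vlhpr] add [pwhy] -> 11 lines: xji kbka pwhy knbc qics nwz rhsn psqe hiyz qcpfu vjwx
Hunk 5: at line 3 remove [qics,nwz,rhsn] add [fkkhl,zcvw,btwq] -> 11 lines: xji kbka pwhy knbc fkkhl zcvw btwq psqe hiyz qcpfu vjwx
Hunk 6: at line 1 remove [pwhy,knbc,fkkhl] add [fay,cif,ack] -> 11 lines: xji kbka fay cif ack zcvw btwq psqe hiyz qcpfu vjwx
Hunk 7: at line 1 remove [fay] add [uqgny] -> 11 lines: xji kbka uqgny cif ack zcvw btwq psqe hiyz qcpfu vjwx

Answer: xji
kbka
uqgny
cif
ack
zcvw
btwq
psqe
hiyz
qcpfu
vjwx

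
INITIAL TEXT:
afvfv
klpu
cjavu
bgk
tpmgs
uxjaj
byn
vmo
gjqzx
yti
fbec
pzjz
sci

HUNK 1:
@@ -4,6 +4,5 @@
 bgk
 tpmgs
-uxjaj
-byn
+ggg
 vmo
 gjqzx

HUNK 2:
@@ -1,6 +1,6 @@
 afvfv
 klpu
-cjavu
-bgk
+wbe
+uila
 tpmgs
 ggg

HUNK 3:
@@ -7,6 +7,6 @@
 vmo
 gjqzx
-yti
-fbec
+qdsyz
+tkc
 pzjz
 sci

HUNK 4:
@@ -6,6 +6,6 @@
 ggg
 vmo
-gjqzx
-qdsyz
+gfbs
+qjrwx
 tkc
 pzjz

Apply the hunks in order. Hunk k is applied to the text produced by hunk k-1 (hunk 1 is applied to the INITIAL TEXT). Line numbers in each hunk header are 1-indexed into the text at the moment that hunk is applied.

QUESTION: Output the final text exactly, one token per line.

Hunk 1: at line 4 remove [uxjaj,byn] add [ggg] -> 12 lines: afvfv klpu cjavu bgk tpmgs ggg vmo gjqzx yti fbec pzjz sci
Hunk 2: at line 1 remove [cjavu,bgk] add [wbe,uila] -> 12 lines: afvfv klpu wbe uila tpmgs ggg vmo gjqzx yti fbec pzjz sci
Hunk 3: at line 7 remove [yti,fbec] add [qdsyz,tkc] -> 12 lines: afvfv klpu wbe uila tpmgs ggg vmo gjqzx qdsyz tkc pzjz sci
Hunk 4: at line 6 remove [gjqzx,qdsyz] add [gfbs,qjrwx] -> 12 lines: afvfv klpu wbe uila tpmgs ggg vmo gfbs qjrwx tkc pzjz sci

Answer: afvfv
klpu
wbe
uila
tpmgs
ggg
vmo
gfbs
qjrwx
tkc
pzjz
sci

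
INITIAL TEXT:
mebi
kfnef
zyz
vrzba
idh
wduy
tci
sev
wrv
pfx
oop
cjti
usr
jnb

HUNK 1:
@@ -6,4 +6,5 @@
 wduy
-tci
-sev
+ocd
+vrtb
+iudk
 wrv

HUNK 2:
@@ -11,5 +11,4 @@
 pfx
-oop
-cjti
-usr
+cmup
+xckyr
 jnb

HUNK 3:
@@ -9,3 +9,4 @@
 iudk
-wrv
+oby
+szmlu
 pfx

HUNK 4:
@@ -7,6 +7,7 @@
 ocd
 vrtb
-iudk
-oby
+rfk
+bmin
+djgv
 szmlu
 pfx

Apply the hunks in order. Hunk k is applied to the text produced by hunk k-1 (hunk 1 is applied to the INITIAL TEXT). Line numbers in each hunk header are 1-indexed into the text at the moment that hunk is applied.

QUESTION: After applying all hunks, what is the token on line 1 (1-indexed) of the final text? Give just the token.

Answer: mebi

Derivation:
Hunk 1: at line 6 remove [tci,sev] add [ocd,vrtb,iudk] -> 15 lines: mebi kfnef zyz vrzba idh wduy ocd vrtb iudk wrv pfx oop cjti usr jnb
Hunk 2: at line 11 remove [oop,cjti,usr] add [cmup,xckyr] -> 14 lines: mebi kfnef zyz vrzba idh wduy ocd vrtb iudk wrv pfx cmup xckyr jnb
Hunk 3: at line 9 remove [wrv] add [oby,szmlu] -> 15 lines: mebi kfnef zyz vrzba idh wduy ocd vrtb iudk oby szmlu pfx cmup xckyr jnb
Hunk 4: at line 7 remove [iudk,oby] add [rfk,bmin,djgv] -> 16 lines: mebi kfnef zyz vrzba idh wduy ocd vrtb rfk bmin djgv szmlu pfx cmup xckyr jnb
Final line 1: mebi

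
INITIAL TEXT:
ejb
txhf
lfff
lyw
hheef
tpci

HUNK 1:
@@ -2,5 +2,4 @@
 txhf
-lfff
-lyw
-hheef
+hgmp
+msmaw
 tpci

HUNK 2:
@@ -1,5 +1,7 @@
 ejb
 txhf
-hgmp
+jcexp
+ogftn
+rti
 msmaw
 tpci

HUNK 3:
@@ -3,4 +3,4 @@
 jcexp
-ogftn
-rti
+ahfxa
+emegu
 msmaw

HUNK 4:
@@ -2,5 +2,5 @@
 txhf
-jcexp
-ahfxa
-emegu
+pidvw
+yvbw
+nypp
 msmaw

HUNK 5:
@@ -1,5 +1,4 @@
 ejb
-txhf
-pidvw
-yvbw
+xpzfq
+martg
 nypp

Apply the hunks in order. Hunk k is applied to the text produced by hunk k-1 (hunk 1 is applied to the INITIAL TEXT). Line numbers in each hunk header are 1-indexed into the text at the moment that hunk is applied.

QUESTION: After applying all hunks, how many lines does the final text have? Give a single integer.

Answer: 6

Derivation:
Hunk 1: at line 2 remove [lfff,lyw,hheef] add [hgmp,msmaw] -> 5 lines: ejb txhf hgmp msmaw tpci
Hunk 2: at line 1 remove [hgmp] add [jcexp,ogftn,rti] -> 7 lines: ejb txhf jcexp ogftn rti msmaw tpci
Hunk 3: at line 3 remove [ogftn,rti] add [ahfxa,emegu] -> 7 lines: ejb txhf jcexp ahfxa emegu msmaw tpci
Hunk 4: at line 2 remove [jcexp,ahfxa,emegu] add [pidvw,yvbw,nypp] -> 7 lines: ejb txhf pidvw yvbw nypp msmaw tpci
Hunk 5: at line 1 remove [txhf,pidvw,yvbw] add [xpzfq,martg] -> 6 lines: ejb xpzfq martg nypp msmaw tpci
Final line count: 6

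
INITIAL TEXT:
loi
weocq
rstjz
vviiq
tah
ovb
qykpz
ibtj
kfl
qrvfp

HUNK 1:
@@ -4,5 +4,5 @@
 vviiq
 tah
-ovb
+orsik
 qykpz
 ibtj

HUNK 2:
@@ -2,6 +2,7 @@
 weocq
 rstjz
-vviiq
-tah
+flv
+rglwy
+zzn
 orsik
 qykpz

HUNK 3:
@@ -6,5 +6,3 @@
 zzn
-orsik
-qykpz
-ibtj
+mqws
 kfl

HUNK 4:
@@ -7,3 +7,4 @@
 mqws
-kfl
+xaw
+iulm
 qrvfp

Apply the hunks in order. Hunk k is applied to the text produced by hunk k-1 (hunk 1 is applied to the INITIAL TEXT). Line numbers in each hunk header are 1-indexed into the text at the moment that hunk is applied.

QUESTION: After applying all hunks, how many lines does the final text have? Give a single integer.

Hunk 1: at line 4 remove [ovb] add [orsik] -> 10 lines: loi weocq rstjz vviiq tah orsik qykpz ibtj kfl qrvfp
Hunk 2: at line 2 remove [vviiq,tah] add [flv,rglwy,zzn] -> 11 lines: loi weocq rstjz flv rglwy zzn orsik qykpz ibtj kfl qrvfp
Hunk 3: at line 6 remove [orsik,qykpz,ibtj] add [mqws] -> 9 lines: loi weocq rstjz flv rglwy zzn mqws kfl qrvfp
Hunk 4: at line 7 remove [kfl] add [xaw,iulm] -> 10 lines: loi weocq rstjz flv rglwy zzn mqws xaw iulm qrvfp
Final line count: 10

Answer: 10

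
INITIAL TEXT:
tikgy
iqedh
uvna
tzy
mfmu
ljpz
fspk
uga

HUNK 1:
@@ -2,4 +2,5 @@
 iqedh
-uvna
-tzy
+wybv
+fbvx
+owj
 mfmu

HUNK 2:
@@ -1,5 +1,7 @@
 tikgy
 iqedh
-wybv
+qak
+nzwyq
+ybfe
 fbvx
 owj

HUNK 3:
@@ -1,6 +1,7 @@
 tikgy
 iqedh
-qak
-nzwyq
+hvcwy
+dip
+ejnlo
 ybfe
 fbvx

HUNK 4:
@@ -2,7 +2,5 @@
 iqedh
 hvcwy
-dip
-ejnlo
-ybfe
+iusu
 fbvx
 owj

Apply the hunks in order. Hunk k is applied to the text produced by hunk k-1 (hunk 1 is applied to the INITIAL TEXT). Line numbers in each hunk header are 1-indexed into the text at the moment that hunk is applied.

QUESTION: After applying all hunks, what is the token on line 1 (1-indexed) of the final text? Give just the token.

Hunk 1: at line 2 remove [uvna,tzy] add [wybv,fbvx,owj] -> 9 lines: tikgy iqedh wybv fbvx owj mfmu ljpz fspk uga
Hunk 2: at line 1 remove [wybv] add [qak,nzwyq,ybfe] -> 11 lines: tikgy iqedh qak nzwyq ybfe fbvx owj mfmu ljpz fspk uga
Hunk 3: at line 1 remove [qak,nzwyq] add [hvcwy,dip,ejnlo] -> 12 lines: tikgy iqedh hvcwy dip ejnlo ybfe fbvx owj mfmu ljpz fspk uga
Hunk 4: at line 2 remove [dip,ejnlo,ybfe] add [iusu] -> 10 lines: tikgy iqedh hvcwy iusu fbvx owj mfmu ljpz fspk uga
Final line 1: tikgy

Answer: tikgy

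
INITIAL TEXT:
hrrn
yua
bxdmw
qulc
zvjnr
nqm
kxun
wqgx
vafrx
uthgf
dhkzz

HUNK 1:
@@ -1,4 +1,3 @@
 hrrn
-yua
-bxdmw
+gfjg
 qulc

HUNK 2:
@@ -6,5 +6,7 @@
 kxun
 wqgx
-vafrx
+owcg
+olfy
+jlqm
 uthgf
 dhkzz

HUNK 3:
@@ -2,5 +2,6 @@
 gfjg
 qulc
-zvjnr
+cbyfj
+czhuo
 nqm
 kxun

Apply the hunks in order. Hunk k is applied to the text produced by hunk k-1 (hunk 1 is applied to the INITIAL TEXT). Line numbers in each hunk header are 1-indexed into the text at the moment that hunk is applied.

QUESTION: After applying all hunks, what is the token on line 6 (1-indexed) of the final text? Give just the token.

Hunk 1: at line 1 remove [yua,bxdmw] add [gfjg] -> 10 lines: hrrn gfjg qulc zvjnr nqm kxun wqgx vafrx uthgf dhkzz
Hunk 2: at line 6 remove [vafrx] add [owcg,olfy,jlqm] -> 12 lines: hrrn gfjg qulc zvjnr nqm kxun wqgx owcg olfy jlqm uthgf dhkzz
Hunk 3: at line 2 remove [zvjnr] add [cbyfj,czhuo] -> 13 lines: hrrn gfjg qulc cbyfj czhuo nqm kxun wqgx owcg olfy jlqm uthgf dhkzz
Final line 6: nqm

Answer: nqm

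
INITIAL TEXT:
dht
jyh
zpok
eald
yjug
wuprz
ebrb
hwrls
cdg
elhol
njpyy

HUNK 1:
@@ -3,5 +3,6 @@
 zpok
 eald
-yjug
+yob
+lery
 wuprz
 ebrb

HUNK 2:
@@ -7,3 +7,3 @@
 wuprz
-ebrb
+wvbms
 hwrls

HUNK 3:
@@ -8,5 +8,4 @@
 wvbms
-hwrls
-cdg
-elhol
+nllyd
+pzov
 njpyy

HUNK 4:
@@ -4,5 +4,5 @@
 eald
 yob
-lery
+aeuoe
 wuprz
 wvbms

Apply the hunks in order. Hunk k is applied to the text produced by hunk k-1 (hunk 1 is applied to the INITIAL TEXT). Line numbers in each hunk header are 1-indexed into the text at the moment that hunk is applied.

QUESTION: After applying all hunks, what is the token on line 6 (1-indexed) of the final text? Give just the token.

Hunk 1: at line 3 remove [yjug] add [yob,lery] -> 12 lines: dht jyh zpok eald yob lery wuprz ebrb hwrls cdg elhol njpyy
Hunk 2: at line 7 remove [ebrb] add [wvbms] -> 12 lines: dht jyh zpok eald yob lery wuprz wvbms hwrls cdg elhol njpyy
Hunk 3: at line 8 remove [hwrls,cdg,elhol] add [nllyd,pzov] -> 11 lines: dht jyh zpok eald yob lery wuprz wvbms nllyd pzov njpyy
Hunk 4: at line 4 remove [lery] add [aeuoe] -> 11 lines: dht jyh zpok eald yob aeuoe wuprz wvbms nllyd pzov njpyy
Final line 6: aeuoe

Answer: aeuoe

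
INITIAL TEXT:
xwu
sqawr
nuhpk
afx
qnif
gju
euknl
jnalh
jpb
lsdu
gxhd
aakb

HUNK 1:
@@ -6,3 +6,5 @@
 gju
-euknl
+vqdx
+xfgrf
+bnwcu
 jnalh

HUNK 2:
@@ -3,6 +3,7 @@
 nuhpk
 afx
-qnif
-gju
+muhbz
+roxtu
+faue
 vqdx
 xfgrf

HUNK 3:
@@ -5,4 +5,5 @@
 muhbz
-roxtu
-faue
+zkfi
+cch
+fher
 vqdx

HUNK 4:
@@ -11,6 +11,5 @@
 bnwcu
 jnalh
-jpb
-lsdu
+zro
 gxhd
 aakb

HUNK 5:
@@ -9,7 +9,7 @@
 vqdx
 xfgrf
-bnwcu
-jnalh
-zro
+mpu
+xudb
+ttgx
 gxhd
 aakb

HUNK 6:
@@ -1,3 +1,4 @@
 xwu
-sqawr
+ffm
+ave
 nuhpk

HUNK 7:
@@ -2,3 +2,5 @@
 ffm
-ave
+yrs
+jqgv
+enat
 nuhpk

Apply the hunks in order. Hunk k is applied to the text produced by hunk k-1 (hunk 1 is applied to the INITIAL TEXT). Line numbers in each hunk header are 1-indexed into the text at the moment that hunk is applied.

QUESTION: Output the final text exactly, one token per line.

Hunk 1: at line 6 remove [euknl] add [vqdx,xfgrf,bnwcu] -> 14 lines: xwu sqawr nuhpk afx qnif gju vqdx xfgrf bnwcu jnalh jpb lsdu gxhd aakb
Hunk 2: at line 3 remove [qnif,gju] add [muhbz,roxtu,faue] -> 15 lines: xwu sqawr nuhpk afx muhbz roxtu faue vqdx xfgrf bnwcu jnalh jpb lsdu gxhd aakb
Hunk 3: at line 5 remove [roxtu,faue] add [zkfi,cch,fher] -> 16 lines: xwu sqawr nuhpk afx muhbz zkfi cch fher vqdx xfgrf bnwcu jnalh jpb lsdu gxhd aakb
Hunk 4: at line 11 remove [jpb,lsdu] add [zro] -> 15 lines: xwu sqawr nuhpk afx muhbz zkfi cch fher vqdx xfgrf bnwcu jnalh zro gxhd aakb
Hunk 5: at line 9 remove [bnwcu,jnalh,zro] add [mpu,xudb,ttgx] -> 15 lines: xwu sqawr nuhpk afx muhbz zkfi cch fher vqdx xfgrf mpu xudb ttgx gxhd aakb
Hunk 6: at line 1 remove [sqawr] add [ffm,ave] -> 16 lines: xwu ffm ave nuhpk afx muhbz zkfi cch fher vqdx xfgrf mpu xudb ttgx gxhd aakb
Hunk 7: at line 2 remove [ave] add [yrs,jqgv,enat] -> 18 lines: xwu ffm yrs jqgv enat nuhpk afx muhbz zkfi cch fher vqdx xfgrf mpu xudb ttgx gxhd aakb

Answer: xwu
ffm
yrs
jqgv
enat
nuhpk
afx
muhbz
zkfi
cch
fher
vqdx
xfgrf
mpu
xudb
ttgx
gxhd
aakb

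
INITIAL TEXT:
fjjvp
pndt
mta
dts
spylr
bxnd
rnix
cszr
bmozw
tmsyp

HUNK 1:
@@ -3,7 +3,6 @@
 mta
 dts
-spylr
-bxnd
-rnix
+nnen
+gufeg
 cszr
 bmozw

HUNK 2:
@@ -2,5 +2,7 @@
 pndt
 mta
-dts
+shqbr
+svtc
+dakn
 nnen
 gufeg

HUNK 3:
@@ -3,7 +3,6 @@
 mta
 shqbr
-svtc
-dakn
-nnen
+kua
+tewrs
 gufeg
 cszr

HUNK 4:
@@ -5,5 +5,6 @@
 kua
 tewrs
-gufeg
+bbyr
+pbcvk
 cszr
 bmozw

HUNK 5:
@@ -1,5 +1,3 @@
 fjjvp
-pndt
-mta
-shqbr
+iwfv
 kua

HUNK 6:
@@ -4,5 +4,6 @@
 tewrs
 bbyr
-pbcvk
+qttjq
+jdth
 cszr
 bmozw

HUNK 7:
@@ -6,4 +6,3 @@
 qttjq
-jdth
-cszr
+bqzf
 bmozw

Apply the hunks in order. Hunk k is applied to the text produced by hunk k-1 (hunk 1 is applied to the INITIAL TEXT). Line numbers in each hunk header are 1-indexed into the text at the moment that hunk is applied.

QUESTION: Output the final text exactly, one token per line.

Answer: fjjvp
iwfv
kua
tewrs
bbyr
qttjq
bqzf
bmozw
tmsyp

Derivation:
Hunk 1: at line 3 remove [spylr,bxnd,rnix] add [nnen,gufeg] -> 9 lines: fjjvp pndt mta dts nnen gufeg cszr bmozw tmsyp
Hunk 2: at line 2 remove [dts] add [shqbr,svtc,dakn] -> 11 lines: fjjvp pndt mta shqbr svtc dakn nnen gufeg cszr bmozw tmsyp
Hunk 3: at line 3 remove [svtc,dakn,nnen] add [kua,tewrs] -> 10 lines: fjjvp pndt mta shqbr kua tewrs gufeg cszr bmozw tmsyp
Hunk 4: at line 5 remove [gufeg] add [bbyr,pbcvk] -> 11 lines: fjjvp pndt mta shqbr kua tewrs bbyr pbcvk cszr bmozw tmsyp
Hunk 5: at line 1 remove [pndt,mta,shqbr] add [iwfv] -> 9 lines: fjjvp iwfv kua tewrs bbyr pbcvk cszr bmozw tmsyp
Hunk 6: at line 4 remove [pbcvk] add [qttjq,jdth] -> 10 lines: fjjvp iwfv kua tewrs bbyr qttjq jdth cszr bmozw tmsyp
Hunk 7: at line 6 remove [jdth,cszr] add [bqzf] -> 9 lines: fjjvp iwfv kua tewrs bbyr qttjq bqzf bmozw tmsyp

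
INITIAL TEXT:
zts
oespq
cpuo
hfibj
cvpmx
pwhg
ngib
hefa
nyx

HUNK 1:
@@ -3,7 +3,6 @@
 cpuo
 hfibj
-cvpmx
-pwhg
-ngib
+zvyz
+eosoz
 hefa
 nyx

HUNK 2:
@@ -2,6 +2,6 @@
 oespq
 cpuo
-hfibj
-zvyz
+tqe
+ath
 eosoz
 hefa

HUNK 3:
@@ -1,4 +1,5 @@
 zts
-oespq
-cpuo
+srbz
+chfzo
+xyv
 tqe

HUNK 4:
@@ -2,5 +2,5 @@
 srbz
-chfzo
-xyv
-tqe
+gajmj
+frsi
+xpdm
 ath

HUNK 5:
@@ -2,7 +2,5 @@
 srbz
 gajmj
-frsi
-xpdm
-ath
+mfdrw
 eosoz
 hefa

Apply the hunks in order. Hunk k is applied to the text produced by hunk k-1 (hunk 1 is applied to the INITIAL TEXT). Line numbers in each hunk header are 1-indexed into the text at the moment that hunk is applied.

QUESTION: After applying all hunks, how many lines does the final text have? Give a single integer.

Hunk 1: at line 3 remove [cvpmx,pwhg,ngib] add [zvyz,eosoz] -> 8 lines: zts oespq cpuo hfibj zvyz eosoz hefa nyx
Hunk 2: at line 2 remove [hfibj,zvyz] add [tqe,ath] -> 8 lines: zts oespq cpuo tqe ath eosoz hefa nyx
Hunk 3: at line 1 remove [oespq,cpuo] add [srbz,chfzo,xyv] -> 9 lines: zts srbz chfzo xyv tqe ath eosoz hefa nyx
Hunk 4: at line 2 remove [chfzo,xyv,tqe] add [gajmj,frsi,xpdm] -> 9 lines: zts srbz gajmj frsi xpdm ath eosoz hefa nyx
Hunk 5: at line 2 remove [frsi,xpdm,ath] add [mfdrw] -> 7 lines: zts srbz gajmj mfdrw eosoz hefa nyx
Final line count: 7

Answer: 7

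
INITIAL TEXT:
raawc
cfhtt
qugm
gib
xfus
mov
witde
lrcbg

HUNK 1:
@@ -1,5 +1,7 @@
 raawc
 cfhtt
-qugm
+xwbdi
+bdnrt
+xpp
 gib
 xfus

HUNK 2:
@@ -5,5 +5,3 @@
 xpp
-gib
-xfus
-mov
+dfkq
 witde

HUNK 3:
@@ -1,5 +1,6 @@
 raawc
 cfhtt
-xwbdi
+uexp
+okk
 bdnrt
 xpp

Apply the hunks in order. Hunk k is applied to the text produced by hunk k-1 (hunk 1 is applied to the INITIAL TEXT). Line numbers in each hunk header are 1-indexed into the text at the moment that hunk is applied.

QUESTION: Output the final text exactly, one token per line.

Answer: raawc
cfhtt
uexp
okk
bdnrt
xpp
dfkq
witde
lrcbg

Derivation:
Hunk 1: at line 1 remove [qugm] add [xwbdi,bdnrt,xpp] -> 10 lines: raawc cfhtt xwbdi bdnrt xpp gib xfus mov witde lrcbg
Hunk 2: at line 5 remove [gib,xfus,mov] add [dfkq] -> 8 lines: raawc cfhtt xwbdi bdnrt xpp dfkq witde lrcbg
Hunk 3: at line 1 remove [xwbdi] add [uexp,okk] -> 9 lines: raawc cfhtt uexp okk bdnrt xpp dfkq witde lrcbg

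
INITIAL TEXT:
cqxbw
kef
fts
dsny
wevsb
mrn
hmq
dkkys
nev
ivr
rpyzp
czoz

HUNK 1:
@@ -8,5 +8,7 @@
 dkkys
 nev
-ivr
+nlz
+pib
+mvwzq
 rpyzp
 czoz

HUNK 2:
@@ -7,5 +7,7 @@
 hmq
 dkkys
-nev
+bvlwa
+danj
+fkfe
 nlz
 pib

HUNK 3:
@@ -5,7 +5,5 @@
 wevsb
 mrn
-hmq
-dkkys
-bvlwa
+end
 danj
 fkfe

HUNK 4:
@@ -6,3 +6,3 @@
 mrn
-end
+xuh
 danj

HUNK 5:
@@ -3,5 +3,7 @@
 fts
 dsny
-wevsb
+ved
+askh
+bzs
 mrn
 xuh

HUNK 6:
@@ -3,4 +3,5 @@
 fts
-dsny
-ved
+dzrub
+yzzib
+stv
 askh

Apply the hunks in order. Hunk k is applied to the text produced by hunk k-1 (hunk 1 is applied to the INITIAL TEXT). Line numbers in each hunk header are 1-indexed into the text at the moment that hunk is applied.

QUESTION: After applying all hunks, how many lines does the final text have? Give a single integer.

Hunk 1: at line 8 remove [ivr] add [nlz,pib,mvwzq] -> 14 lines: cqxbw kef fts dsny wevsb mrn hmq dkkys nev nlz pib mvwzq rpyzp czoz
Hunk 2: at line 7 remove [nev] add [bvlwa,danj,fkfe] -> 16 lines: cqxbw kef fts dsny wevsb mrn hmq dkkys bvlwa danj fkfe nlz pib mvwzq rpyzp czoz
Hunk 3: at line 5 remove [hmq,dkkys,bvlwa] add [end] -> 14 lines: cqxbw kef fts dsny wevsb mrn end danj fkfe nlz pib mvwzq rpyzp czoz
Hunk 4: at line 6 remove [end] add [xuh] -> 14 lines: cqxbw kef fts dsny wevsb mrn xuh danj fkfe nlz pib mvwzq rpyzp czoz
Hunk 5: at line 3 remove [wevsb] add [ved,askh,bzs] -> 16 lines: cqxbw kef fts dsny ved askh bzs mrn xuh danj fkfe nlz pib mvwzq rpyzp czoz
Hunk 6: at line 3 remove [dsny,ved] add [dzrub,yzzib,stv] -> 17 lines: cqxbw kef fts dzrub yzzib stv askh bzs mrn xuh danj fkfe nlz pib mvwzq rpyzp czoz
Final line count: 17

Answer: 17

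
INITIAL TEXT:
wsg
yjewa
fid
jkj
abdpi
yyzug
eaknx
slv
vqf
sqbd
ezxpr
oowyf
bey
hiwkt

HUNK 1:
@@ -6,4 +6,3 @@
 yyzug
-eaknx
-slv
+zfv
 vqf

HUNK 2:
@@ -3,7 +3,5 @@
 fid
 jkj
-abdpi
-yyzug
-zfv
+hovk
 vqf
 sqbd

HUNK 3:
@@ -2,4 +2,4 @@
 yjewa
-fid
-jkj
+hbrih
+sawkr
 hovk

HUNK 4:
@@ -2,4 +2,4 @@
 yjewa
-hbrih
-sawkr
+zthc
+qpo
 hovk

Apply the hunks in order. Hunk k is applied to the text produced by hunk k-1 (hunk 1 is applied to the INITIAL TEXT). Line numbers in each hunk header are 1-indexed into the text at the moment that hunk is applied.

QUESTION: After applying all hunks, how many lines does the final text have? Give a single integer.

Answer: 11

Derivation:
Hunk 1: at line 6 remove [eaknx,slv] add [zfv] -> 13 lines: wsg yjewa fid jkj abdpi yyzug zfv vqf sqbd ezxpr oowyf bey hiwkt
Hunk 2: at line 3 remove [abdpi,yyzug,zfv] add [hovk] -> 11 lines: wsg yjewa fid jkj hovk vqf sqbd ezxpr oowyf bey hiwkt
Hunk 3: at line 2 remove [fid,jkj] add [hbrih,sawkr] -> 11 lines: wsg yjewa hbrih sawkr hovk vqf sqbd ezxpr oowyf bey hiwkt
Hunk 4: at line 2 remove [hbrih,sawkr] add [zthc,qpo] -> 11 lines: wsg yjewa zthc qpo hovk vqf sqbd ezxpr oowyf bey hiwkt
Final line count: 11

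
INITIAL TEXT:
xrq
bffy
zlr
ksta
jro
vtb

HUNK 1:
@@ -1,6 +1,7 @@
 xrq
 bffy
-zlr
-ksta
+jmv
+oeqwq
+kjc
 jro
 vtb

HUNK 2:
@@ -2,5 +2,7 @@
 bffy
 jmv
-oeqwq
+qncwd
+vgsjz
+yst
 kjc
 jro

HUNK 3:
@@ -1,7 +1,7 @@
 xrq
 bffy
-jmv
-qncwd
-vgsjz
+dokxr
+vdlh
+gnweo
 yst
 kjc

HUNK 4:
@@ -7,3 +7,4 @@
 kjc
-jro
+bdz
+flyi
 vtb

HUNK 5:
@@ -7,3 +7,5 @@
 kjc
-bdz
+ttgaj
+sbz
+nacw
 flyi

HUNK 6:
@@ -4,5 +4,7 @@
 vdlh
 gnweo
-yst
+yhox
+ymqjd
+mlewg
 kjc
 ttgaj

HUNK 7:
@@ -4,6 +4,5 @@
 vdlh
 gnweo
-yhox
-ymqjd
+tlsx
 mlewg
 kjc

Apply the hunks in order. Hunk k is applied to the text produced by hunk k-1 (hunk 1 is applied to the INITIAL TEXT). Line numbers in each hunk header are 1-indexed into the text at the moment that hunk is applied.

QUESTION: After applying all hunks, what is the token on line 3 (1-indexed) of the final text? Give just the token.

Hunk 1: at line 1 remove [zlr,ksta] add [jmv,oeqwq,kjc] -> 7 lines: xrq bffy jmv oeqwq kjc jro vtb
Hunk 2: at line 2 remove [oeqwq] add [qncwd,vgsjz,yst] -> 9 lines: xrq bffy jmv qncwd vgsjz yst kjc jro vtb
Hunk 3: at line 1 remove [jmv,qncwd,vgsjz] add [dokxr,vdlh,gnweo] -> 9 lines: xrq bffy dokxr vdlh gnweo yst kjc jro vtb
Hunk 4: at line 7 remove [jro] add [bdz,flyi] -> 10 lines: xrq bffy dokxr vdlh gnweo yst kjc bdz flyi vtb
Hunk 5: at line 7 remove [bdz] add [ttgaj,sbz,nacw] -> 12 lines: xrq bffy dokxr vdlh gnweo yst kjc ttgaj sbz nacw flyi vtb
Hunk 6: at line 4 remove [yst] add [yhox,ymqjd,mlewg] -> 14 lines: xrq bffy dokxr vdlh gnweo yhox ymqjd mlewg kjc ttgaj sbz nacw flyi vtb
Hunk 7: at line 4 remove [yhox,ymqjd] add [tlsx] -> 13 lines: xrq bffy dokxr vdlh gnweo tlsx mlewg kjc ttgaj sbz nacw flyi vtb
Final line 3: dokxr

Answer: dokxr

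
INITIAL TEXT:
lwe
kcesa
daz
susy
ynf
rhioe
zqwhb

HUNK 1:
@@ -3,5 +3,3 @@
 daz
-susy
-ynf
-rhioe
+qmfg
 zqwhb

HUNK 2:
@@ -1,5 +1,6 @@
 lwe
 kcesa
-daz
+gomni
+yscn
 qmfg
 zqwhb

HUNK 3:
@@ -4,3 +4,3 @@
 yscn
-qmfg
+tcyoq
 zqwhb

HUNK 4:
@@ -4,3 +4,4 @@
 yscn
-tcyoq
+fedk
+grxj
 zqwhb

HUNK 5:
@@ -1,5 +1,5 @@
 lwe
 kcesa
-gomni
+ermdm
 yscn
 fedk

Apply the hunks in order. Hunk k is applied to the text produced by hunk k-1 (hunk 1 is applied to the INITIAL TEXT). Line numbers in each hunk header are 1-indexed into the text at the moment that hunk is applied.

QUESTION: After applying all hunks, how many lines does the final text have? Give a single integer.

Hunk 1: at line 3 remove [susy,ynf,rhioe] add [qmfg] -> 5 lines: lwe kcesa daz qmfg zqwhb
Hunk 2: at line 1 remove [daz] add [gomni,yscn] -> 6 lines: lwe kcesa gomni yscn qmfg zqwhb
Hunk 3: at line 4 remove [qmfg] add [tcyoq] -> 6 lines: lwe kcesa gomni yscn tcyoq zqwhb
Hunk 4: at line 4 remove [tcyoq] add [fedk,grxj] -> 7 lines: lwe kcesa gomni yscn fedk grxj zqwhb
Hunk 5: at line 1 remove [gomni] add [ermdm] -> 7 lines: lwe kcesa ermdm yscn fedk grxj zqwhb
Final line count: 7

Answer: 7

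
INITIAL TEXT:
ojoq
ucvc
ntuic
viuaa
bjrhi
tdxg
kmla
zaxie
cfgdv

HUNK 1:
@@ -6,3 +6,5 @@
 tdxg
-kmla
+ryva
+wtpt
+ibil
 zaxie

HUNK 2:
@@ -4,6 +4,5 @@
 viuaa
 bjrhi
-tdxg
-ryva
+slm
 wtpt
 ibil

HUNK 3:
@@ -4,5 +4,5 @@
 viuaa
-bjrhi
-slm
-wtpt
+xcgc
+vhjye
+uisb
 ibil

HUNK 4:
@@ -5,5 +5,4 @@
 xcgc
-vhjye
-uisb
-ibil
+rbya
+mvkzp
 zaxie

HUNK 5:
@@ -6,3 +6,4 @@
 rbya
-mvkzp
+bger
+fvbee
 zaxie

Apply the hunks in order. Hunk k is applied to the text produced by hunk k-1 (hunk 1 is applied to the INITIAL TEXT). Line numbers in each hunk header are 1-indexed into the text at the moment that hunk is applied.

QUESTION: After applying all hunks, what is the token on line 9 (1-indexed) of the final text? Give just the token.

Answer: zaxie

Derivation:
Hunk 1: at line 6 remove [kmla] add [ryva,wtpt,ibil] -> 11 lines: ojoq ucvc ntuic viuaa bjrhi tdxg ryva wtpt ibil zaxie cfgdv
Hunk 2: at line 4 remove [tdxg,ryva] add [slm] -> 10 lines: ojoq ucvc ntuic viuaa bjrhi slm wtpt ibil zaxie cfgdv
Hunk 3: at line 4 remove [bjrhi,slm,wtpt] add [xcgc,vhjye,uisb] -> 10 lines: ojoq ucvc ntuic viuaa xcgc vhjye uisb ibil zaxie cfgdv
Hunk 4: at line 5 remove [vhjye,uisb,ibil] add [rbya,mvkzp] -> 9 lines: ojoq ucvc ntuic viuaa xcgc rbya mvkzp zaxie cfgdv
Hunk 5: at line 6 remove [mvkzp] add [bger,fvbee] -> 10 lines: ojoq ucvc ntuic viuaa xcgc rbya bger fvbee zaxie cfgdv
Final line 9: zaxie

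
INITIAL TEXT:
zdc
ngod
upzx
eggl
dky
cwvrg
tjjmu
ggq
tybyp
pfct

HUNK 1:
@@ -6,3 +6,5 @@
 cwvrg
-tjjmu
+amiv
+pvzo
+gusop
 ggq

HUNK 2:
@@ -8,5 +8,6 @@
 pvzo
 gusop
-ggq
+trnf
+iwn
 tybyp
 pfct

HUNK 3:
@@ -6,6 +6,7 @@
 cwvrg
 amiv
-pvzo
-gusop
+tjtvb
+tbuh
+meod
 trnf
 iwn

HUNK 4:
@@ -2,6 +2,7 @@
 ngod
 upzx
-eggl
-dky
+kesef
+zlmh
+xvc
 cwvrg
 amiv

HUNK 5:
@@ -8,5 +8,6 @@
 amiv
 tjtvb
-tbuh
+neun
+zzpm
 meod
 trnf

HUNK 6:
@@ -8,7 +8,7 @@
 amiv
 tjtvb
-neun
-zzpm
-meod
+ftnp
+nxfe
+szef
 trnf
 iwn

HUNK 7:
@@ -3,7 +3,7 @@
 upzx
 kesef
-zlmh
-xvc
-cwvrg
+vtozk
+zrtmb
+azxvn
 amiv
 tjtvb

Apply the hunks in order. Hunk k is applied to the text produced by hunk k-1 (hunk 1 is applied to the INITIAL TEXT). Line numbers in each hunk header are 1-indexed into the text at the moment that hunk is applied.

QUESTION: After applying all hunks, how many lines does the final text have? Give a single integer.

Answer: 16

Derivation:
Hunk 1: at line 6 remove [tjjmu] add [amiv,pvzo,gusop] -> 12 lines: zdc ngod upzx eggl dky cwvrg amiv pvzo gusop ggq tybyp pfct
Hunk 2: at line 8 remove [ggq] add [trnf,iwn] -> 13 lines: zdc ngod upzx eggl dky cwvrg amiv pvzo gusop trnf iwn tybyp pfct
Hunk 3: at line 6 remove [pvzo,gusop] add [tjtvb,tbuh,meod] -> 14 lines: zdc ngod upzx eggl dky cwvrg amiv tjtvb tbuh meod trnf iwn tybyp pfct
Hunk 4: at line 2 remove [eggl,dky] add [kesef,zlmh,xvc] -> 15 lines: zdc ngod upzx kesef zlmh xvc cwvrg amiv tjtvb tbuh meod trnf iwn tybyp pfct
Hunk 5: at line 8 remove [tbuh] add [neun,zzpm] -> 16 lines: zdc ngod upzx kesef zlmh xvc cwvrg amiv tjtvb neun zzpm meod trnf iwn tybyp pfct
Hunk 6: at line 8 remove [neun,zzpm,meod] add [ftnp,nxfe,szef] -> 16 lines: zdc ngod upzx kesef zlmh xvc cwvrg amiv tjtvb ftnp nxfe szef trnf iwn tybyp pfct
Hunk 7: at line 3 remove [zlmh,xvc,cwvrg] add [vtozk,zrtmb,azxvn] -> 16 lines: zdc ngod upzx kesef vtozk zrtmb azxvn amiv tjtvb ftnp nxfe szef trnf iwn tybyp pfct
Final line count: 16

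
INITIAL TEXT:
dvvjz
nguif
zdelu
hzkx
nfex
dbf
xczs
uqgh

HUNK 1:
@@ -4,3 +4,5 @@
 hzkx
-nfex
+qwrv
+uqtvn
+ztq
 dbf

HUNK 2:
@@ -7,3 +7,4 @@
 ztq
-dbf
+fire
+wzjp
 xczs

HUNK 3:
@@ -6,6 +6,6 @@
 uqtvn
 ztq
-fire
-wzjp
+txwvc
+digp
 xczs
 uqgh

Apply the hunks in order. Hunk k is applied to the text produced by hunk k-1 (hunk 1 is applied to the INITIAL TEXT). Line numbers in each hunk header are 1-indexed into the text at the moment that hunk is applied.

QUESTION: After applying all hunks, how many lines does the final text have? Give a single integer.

Hunk 1: at line 4 remove [nfex] add [qwrv,uqtvn,ztq] -> 10 lines: dvvjz nguif zdelu hzkx qwrv uqtvn ztq dbf xczs uqgh
Hunk 2: at line 7 remove [dbf] add [fire,wzjp] -> 11 lines: dvvjz nguif zdelu hzkx qwrv uqtvn ztq fire wzjp xczs uqgh
Hunk 3: at line 6 remove [fire,wzjp] add [txwvc,digp] -> 11 lines: dvvjz nguif zdelu hzkx qwrv uqtvn ztq txwvc digp xczs uqgh
Final line count: 11

Answer: 11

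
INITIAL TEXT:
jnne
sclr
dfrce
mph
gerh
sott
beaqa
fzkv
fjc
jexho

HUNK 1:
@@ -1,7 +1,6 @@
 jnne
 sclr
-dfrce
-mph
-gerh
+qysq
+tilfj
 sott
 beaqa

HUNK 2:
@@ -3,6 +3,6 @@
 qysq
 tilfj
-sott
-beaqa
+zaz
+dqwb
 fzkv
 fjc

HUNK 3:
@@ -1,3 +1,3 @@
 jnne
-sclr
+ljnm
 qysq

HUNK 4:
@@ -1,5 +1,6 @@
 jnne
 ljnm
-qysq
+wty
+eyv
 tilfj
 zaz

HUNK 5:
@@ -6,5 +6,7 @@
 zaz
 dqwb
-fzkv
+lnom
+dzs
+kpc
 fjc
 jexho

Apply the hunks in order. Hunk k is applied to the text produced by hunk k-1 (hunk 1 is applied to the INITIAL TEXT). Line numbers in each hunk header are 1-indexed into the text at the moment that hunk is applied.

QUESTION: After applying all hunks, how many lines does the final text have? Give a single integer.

Hunk 1: at line 1 remove [dfrce,mph,gerh] add [qysq,tilfj] -> 9 lines: jnne sclr qysq tilfj sott beaqa fzkv fjc jexho
Hunk 2: at line 3 remove [sott,beaqa] add [zaz,dqwb] -> 9 lines: jnne sclr qysq tilfj zaz dqwb fzkv fjc jexho
Hunk 3: at line 1 remove [sclr] add [ljnm] -> 9 lines: jnne ljnm qysq tilfj zaz dqwb fzkv fjc jexho
Hunk 4: at line 1 remove [qysq] add [wty,eyv] -> 10 lines: jnne ljnm wty eyv tilfj zaz dqwb fzkv fjc jexho
Hunk 5: at line 6 remove [fzkv] add [lnom,dzs,kpc] -> 12 lines: jnne ljnm wty eyv tilfj zaz dqwb lnom dzs kpc fjc jexho
Final line count: 12

Answer: 12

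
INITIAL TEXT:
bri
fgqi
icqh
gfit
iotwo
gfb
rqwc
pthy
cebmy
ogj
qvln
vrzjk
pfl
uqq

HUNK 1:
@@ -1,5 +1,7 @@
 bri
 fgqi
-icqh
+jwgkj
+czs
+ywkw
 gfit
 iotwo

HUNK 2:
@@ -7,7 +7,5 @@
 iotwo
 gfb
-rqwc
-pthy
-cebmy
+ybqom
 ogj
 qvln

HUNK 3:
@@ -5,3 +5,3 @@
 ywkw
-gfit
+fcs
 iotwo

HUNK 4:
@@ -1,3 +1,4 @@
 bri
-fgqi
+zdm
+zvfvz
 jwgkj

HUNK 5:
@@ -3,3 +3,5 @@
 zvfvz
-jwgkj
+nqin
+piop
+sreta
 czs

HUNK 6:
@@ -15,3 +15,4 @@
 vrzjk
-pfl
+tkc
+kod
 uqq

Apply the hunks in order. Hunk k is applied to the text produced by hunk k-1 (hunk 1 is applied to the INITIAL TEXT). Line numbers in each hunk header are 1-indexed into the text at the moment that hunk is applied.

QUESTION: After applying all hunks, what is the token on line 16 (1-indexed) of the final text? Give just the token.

Hunk 1: at line 1 remove [icqh] add [jwgkj,czs,ywkw] -> 16 lines: bri fgqi jwgkj czs ywkw gfit iotwo gfb rqwc pthy cebmy ogj qvln vrzjk pfl uqq
Hunk 2: at line 7 remove [rqwc,pthy,cebmy] add [ybqom] -> 14 lines: bri fgqi jwgkj czs ywkw gfit iotwo gfb ybqom ogj qvln vrzjk pfl uqq
Hunk 3: at line 5 remove [gfit] add [fcs] -> 14 lines: bri fgqi jwgkj czs ywkw fcs iotwo gfb ybqom ogj qvln vrzjk pfl uqq
Hunk 4: at line 1 remove [fgqi] add [zdm,zvfvz] -> 15 lines: bri zdm zvfvz jwgkj czs ywkw fcs iotwo gfb ybqom ogj qvln vrzjk pfl uqq
Hunk 5: at line 3 remove [jwgkj] add [nqin,piop,sreta] -> 17 lines: bri zdm zvfvz nqin piop sreta czs ywkw fcs iotwo gfb ybqom ogj qvln vrzjk pfl uqq
Hunk 6: at line 15 remove [pfl] add [tkc,kod] -> 18 lines: bri zdm zvfvz nqin piop sreta czs ywkw fcs iotwo gfb ybqom ogj qvln vrzjk tkc kod uqq
Final line 16: tkc

Answer: tkc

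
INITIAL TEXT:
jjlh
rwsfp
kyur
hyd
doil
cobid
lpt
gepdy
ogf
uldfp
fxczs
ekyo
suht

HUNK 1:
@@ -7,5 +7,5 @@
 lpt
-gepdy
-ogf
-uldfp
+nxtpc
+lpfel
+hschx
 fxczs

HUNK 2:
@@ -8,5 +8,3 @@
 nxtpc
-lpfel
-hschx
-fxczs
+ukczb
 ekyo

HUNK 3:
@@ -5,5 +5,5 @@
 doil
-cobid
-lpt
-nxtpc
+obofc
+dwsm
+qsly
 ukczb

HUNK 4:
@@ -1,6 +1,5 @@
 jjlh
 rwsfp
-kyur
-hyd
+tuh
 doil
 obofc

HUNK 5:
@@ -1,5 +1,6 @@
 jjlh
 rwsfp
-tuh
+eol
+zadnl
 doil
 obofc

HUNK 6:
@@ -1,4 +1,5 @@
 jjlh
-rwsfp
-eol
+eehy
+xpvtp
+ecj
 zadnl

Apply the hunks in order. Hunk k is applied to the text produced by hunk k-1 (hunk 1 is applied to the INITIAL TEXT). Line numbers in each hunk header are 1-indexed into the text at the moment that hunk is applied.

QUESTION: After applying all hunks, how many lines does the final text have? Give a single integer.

Answer: 12

Derivation:
Hunk 1: at line 7 remove [gepdy,ogf,uldfp] add [nxtpc,lpfel,hschx] -> 13 lines: jjlh rwsfp kyur hyd doil cobid lpt nxtpc lpfel hschx fxczs ekyo suht
Hunk 2: at line 8 remove [lpfel,hschx,fxczs] add [ukczb] -> 11 lines: jjlh rwsfp kyur hyd doil cobid lpt nxtpc ukczb ekyo suht
Hunk 3: at line 5 remove [cobid,lpt,nxtpc] add [obofc,dwsm,qsly] -> 11 lines: jjlh rwsfp kyur hyd doil obofc dwsm qsly ukczb ekyo suht
Hunk 4: at line 1 remove [kyur,hyd] add [tuh] -> 10 lines: jjlh rwsfp tuh doil obofc dwsm qsly ukczb ekyo suht
Hunk 5: at line 1 remove [tuh] add [eol,zadnl] -> 11 lines: jjlh rwsfp eol zadnl doil obofc dwsm qsly ukczb ekyo suht
Hunk 6: at line 1 remove [rwsfp,eol] add [eehy,xpvtp,ecj] -> 12 lines: jjlh eehy xpvtp ecj zadnl doil obofc dwsm qsly ukczb ekyo suht
Final line count: 12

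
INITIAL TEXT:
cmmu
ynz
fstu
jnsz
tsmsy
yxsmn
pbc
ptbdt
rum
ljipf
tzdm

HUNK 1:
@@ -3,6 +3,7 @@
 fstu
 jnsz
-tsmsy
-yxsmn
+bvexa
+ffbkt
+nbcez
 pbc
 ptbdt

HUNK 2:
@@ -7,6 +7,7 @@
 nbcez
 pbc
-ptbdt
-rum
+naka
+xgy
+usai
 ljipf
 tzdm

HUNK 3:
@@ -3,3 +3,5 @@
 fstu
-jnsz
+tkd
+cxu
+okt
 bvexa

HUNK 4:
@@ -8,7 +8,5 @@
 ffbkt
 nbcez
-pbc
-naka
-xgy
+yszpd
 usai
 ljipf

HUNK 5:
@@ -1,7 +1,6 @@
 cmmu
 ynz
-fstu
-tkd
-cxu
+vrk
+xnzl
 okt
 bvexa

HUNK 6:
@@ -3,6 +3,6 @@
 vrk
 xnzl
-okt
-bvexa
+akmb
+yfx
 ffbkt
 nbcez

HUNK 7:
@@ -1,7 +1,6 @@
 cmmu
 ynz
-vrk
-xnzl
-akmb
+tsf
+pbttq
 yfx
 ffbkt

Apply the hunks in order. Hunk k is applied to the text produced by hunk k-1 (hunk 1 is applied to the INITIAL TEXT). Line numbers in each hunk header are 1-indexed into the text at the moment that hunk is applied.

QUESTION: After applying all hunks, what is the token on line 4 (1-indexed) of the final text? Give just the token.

Answer: pbttq

Derivation:
Hunk 1: at line 3 remove [tsmsy,yxsmn] add [bvexa,ffbkt,nbcez] -> 12 lines: cmmu ynz fstu jnsz bvexa ffbkt nbcez pbc ptbdt rum ljipf tzdm
Hunk 2: at line 7 remove [ptbdt,rum] add [naka,xgy,usai] -> 13 lines: cmmu ynz fstu jnsz bvexa ffbkt nbcez pbc naka xgy usai ljipf tzdm
Hunk 3: at line 3 remove [jnsz] add [tkd,cxu,okt] -> 15 lines: cmmu ynz fstu tkd cxu okt bvexa ffbkt nbcez pbc naka xgy usai ljipf tzdm
Hunk 4: at line 8 remove [pbc,naka,xgy] add [yszpd] -> 13 lines: cmmu ynz fstu tkd cxu okt bvexa ffbkt nbcez yszpd usai ljipf tzdm
Hunk 5: at line 1 remove [fstu,tkd,cxu] add [vrk,xnzl] -> 12 lines: cmmu ynz vrk xnzl okt bvexa ffbkt nbcez yszpd usai ljipf tzdm
Hunk 6: at line 3 remove [okt,bvexa] add [akmb,yfx] -> 12 lines: cmmu ynz vrk xnzl akmb yfx ffbkt nbcez yszpd usai ljipf tzdm
Hunk 7: at line 1 remove [vrk,xnzl,akmb] add [tsf,pbttq] -> 11 lines: cmmu ynz tsf pbttq yfx ffbkt nbcez yszpd usai ljipf tzdm
Final line 4: pbttq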